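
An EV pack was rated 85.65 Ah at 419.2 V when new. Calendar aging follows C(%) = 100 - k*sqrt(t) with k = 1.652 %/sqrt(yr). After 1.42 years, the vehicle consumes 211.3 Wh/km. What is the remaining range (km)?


Step 1: capacity retention = 100 - 1.652 * sqrt(1.42) = 100 - 1.652 * 1.1916 = 98.031%
Step 2: C_now = 85.65 * 98.031/100 = 83.964 Ah
Step 3: E_pack = V * C_now = 419.2 * 83.964 = 35198 Wh
Step 4: range = E_pack / consumption = 35198 / 211.3 = 166.6 km

166.6 km


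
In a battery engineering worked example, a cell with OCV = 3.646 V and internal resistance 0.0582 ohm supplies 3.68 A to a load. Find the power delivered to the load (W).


Step 1: V_terminal = OCV - I*R = 3.646 - 3.68 * 0.0582 = 3.4318 V
Step 2: P_out = V_terminal * I = 3.4318 * 3.68 = 12.63 W

12.63 W


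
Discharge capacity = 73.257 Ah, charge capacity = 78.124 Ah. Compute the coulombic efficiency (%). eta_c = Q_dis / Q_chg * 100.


eta_c = Q_dis / Q_chg * 100 = 73.257 / 78.124 * 100 = 93.77%

93.77%


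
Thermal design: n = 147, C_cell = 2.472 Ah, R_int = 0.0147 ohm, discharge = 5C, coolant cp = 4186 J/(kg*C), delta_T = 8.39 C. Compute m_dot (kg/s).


Step 1: I = 5 * 2.472 = 12.36 A
Step 2: Q_cell = I^2 * R = 12.36^2 * 0.0147 = 2.2457 W
Step 3: Q_total = 147 * 2.2457 = 330.12 W
Step 4: m_dot = Q_total / (cp * dT) = 330.12 / (4186 * 8.39) = 0.009400 kg/s

0.009400 kg/s


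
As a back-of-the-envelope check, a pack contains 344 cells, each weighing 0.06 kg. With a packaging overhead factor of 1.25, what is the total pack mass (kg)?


m_pack = n * m_cell * overhead = 344 * 0.06 * 1.25 = 25.80 kg

25.80 kg


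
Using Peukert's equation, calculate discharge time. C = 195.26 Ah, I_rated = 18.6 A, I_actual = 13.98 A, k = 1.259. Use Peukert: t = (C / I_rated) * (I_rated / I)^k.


t_rated = C / I_rated = 195.26 / 18.6 = 10.498 hr
(I_rated/I)^k = (1.3305)^1.259 = 1.4326
t = t_rated * (I_rated/I)^k = 10.498 * 1.4326 = 15.04 hr

15.04 hr


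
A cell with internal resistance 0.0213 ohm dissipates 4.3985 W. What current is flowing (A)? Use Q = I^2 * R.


I = sqrt(Q / R) = sqrt(4.3985 / 0.0213) = sqrt(206.5) = 14.37 A

14.37 A


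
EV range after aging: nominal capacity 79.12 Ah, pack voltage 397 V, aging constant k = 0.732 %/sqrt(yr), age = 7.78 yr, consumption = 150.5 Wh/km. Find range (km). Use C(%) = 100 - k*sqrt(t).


Step 1: capacity retention = 100 - 0.732 * sqrt(7.78) = 100 - 0.732 * 2.7893 = 97.958%
Step 2: C_now = 79.12 * 97.958/100 = 77.504 Ah
Step 3: E_pack = V * C_now = 397 * 77.504 = 30769 Wh
Step 4: range = E_pack / consumption = 30769 / 150.5 = 204.4 km

204.4 km


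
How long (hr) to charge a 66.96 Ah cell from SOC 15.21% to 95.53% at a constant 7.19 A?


delta_Ah = 66.96 * (95.53 - 15.21) / 100 = 53.782 Ah
t = delta_Ah / I = 53.782 / 7.19 = 7.480 hr

7.480 hr


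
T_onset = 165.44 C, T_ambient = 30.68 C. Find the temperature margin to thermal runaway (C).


Safety margin = 165.44 C - 30.68 C = 134.76 C

134.76 C


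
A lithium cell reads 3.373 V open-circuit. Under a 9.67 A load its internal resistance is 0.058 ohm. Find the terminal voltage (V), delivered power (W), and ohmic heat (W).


Step 1: V_terminal = OCV - I*R = 3.373 - 9.67 * 0.058 = 2.8121 V
Step 2: P_out = V_terminal * I = 2.8121 * 9.67 = 27.19 W
Step 3: Q = I^2 * R = 9.67^2 * 0.058 = 5.424 W

V=2.8121 V, P=27.19 W, Q=5.424 W


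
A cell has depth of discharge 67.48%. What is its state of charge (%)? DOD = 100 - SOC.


SOC = 100 - DOD = 100 - 67.48 = 32.52%

32.52%


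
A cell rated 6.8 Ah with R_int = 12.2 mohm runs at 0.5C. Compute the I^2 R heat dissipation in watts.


Convert: R = 12.2 mohm = 0.0122 ohm
Step 1: I = C_rate * capacity = 0.5 * 6.8 = 3.4 A
Step 2: Q = I^2 * R = 3.4^2 * 0.0122 = 11.56 * 0.0122 = 0.1410 W

0.1410 W


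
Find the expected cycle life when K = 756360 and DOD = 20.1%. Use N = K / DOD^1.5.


DOD^1.5 = 90.114
N = K / DOD^1.5 = 756360 / 90.114 = 8393

8393 cycles


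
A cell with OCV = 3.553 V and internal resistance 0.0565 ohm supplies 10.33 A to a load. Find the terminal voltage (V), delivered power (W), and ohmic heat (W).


Step 1: V_terminal = OCV - I*R = 3.553 - 10.33 * 0.0565 = 2.9694 V
Step 2: P_out = V_terminal * I = 2.9694 * 10.33 = 30.67 W
Step 3: Q = I^2 * R = 10.33^2 * 0.0565 = 6.029 W

V=2.9694 V, P=30.67 W, Q=6.029 W


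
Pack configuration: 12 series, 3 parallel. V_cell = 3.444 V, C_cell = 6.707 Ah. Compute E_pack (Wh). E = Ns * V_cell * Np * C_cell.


E = Ns * Vcell * Np * Ccell = 12 * 3.444 * 3 * 6.707 = 831.6 Wh

831.6 Wh


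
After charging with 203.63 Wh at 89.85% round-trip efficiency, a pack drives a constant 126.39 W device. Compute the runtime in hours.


Step 1: E_discharge = eta/100 * E_charge = 89.85/100 * 203.63 = 182.96 Wh
Step 2: t = E_discharge / P = 182.96 / 126.39 = 1.448 hr

1.448 hr


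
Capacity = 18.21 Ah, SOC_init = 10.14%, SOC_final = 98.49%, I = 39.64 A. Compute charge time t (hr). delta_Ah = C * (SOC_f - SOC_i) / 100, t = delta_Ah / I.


Step 1: dSOC = 98.49% - 10.14% = 88.35%
Step 2: delta_Ah = 18.21 * 88.35 / 100 = 16.089 Ah
Step 3: t = 16.089 / 39.64 = 0.4059 hr

0.4059 hr


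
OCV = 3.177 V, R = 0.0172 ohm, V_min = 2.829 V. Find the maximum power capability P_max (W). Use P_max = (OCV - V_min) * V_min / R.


P_max = (OCV - V_min) * V_min / R = (3.177 - 2.829) * 2.829 / 0.0172 = 0.348 * 2.829 / 0.0172 = 57.24 W

57.24 W


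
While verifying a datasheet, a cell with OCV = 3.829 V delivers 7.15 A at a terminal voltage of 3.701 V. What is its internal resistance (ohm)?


R = (OCV - V) / I = (3.829 - 3.701) / 7.15 = 0.01790 ohm

0.01790 ohm


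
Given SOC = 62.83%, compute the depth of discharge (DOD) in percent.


Complement of SOC: DOD = 100% - 62.83% = 37.17%

37.17%


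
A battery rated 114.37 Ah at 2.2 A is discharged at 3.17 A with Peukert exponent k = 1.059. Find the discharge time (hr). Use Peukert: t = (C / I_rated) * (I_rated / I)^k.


Step 1: t_rated = C / I_rated = 114.37 / 2.2 = 51.986 hr
Step 2: ratio = 2.2 / 3.17 = 0.69401
Step 3: ratio^k = 0.69401^1.059 = 0.67921
Step 4: t = t_rated * ratio^k = 51.986 * 0.67921 = 35.31 hr

35.31 hr


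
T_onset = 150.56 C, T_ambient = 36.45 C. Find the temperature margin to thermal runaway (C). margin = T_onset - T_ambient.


Safety margin = 150.56 C - 36.45 C = 114.11 C

114.11 C


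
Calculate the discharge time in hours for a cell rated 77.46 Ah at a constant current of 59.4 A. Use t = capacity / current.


Runtime = 77.46 Ah / 59.4 A = 1.304 hr

1.304 hr


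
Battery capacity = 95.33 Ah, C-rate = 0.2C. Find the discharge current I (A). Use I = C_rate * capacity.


At 0.2C: I = 0.2 * 95.33 Ah = 19.066 A

19.066 A


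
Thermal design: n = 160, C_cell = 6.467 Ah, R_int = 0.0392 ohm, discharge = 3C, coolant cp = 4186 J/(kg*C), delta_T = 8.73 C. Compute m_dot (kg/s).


Step 1: I = 3 * 6.467 = 19.401 A
Step 2: Q_cell = I^2 * R = 19.401^2 * 0.0392 = 14.755 W
Step 3: Q_total = 160 * 14.755 = 2360.8 W
Step 4: m_dot = Q_total / (cp * dT) = 2360.8 / (4186 * 8.73) = 0.06460 kg/s

0.06460 kg/s


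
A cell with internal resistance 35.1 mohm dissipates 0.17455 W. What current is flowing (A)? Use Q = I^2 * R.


Convert: R = 35.1 mohm = 0.0351 ohm
I = sqrt(Q / R) = sqrt(0.17455 / 0.0351) = sqrt(4.9729) = 2.230 A

2.230 A


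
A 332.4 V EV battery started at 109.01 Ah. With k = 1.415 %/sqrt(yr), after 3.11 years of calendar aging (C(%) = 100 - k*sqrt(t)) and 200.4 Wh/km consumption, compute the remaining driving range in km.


Step 1: capacity retention = 100 - 1.415 * sqrt(3.11) = 100 - 1.415 * 1.7635 = 97.505%
Step 2: C_now = 109.01 * 97.505/100 = 106.29 Ah
Step 3: E_pack = V * C_now = 332.4 * 106.29 = 35331 Wh
Step 4: range = E_pack / consumption = 35331 / 200.4 = 176.3 km

176.3 km


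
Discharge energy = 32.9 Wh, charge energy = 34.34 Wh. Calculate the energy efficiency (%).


eta_e = E_dis / E_chg * 100 = 32.9 / 34.34 * 100 = 95.81%

95.81%


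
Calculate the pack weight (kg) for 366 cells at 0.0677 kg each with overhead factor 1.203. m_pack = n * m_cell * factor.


Cell mass sum = 366 * 0.0677 = 24.778 kg
With overhead 1.203: m_pack = 24.778 * 1.203 = 29.81 kg

29.81 kg


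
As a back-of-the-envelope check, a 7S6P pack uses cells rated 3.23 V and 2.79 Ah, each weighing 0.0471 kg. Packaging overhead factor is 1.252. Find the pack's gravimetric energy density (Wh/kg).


Step 1: V_pack = 7 * 3.23 = 22.61 V
Step 2: C_pack = 6 * 2.79 = 16.74 Ah
Step 3: E_pack = V_pack * C_pack = 22.61 * 16.74 = 378.49 Wh
Step 4: m_pack = 7 * 6 * 0.0471 * 1.252 = 2.4767 kg
Step 5: ED = E_pack / m_pack = 378.49 / 2.4767 = 152.8 Wh/kg

152.8 Wh/kg


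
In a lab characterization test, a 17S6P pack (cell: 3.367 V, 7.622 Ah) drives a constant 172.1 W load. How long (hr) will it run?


Step 1: E_pack = Ns * V_cell * Np * C_cell = 17 * 3.367 * 6 * 7.622 = 2617.7 Wh
Step 2: t = E_pack / P = 2617.7 / 172.1 = 15.21 hr

15.21 hr


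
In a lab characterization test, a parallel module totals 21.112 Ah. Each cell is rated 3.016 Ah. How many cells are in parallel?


n = C_total / C_cell = 21.112 / 3.016 = 7

7


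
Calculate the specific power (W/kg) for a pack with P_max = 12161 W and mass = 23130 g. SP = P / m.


Convert: m = 23130 g = 23.13 kg
SP = P / m = 12161 / 23.13 = 525.8 W/kg

525.8 W/kg


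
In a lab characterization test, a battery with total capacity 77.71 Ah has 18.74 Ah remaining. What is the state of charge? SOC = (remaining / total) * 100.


SOC = (remaining / total) * 100 = (18.74 / 77.71) * 100 = 24.12%

24.12%


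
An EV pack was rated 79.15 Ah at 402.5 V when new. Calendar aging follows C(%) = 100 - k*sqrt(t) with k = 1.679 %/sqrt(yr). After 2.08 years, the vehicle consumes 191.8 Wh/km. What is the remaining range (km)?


Step 1: capacity retention = 100 - 1.679 * sqrt(2.08) = 100 - 1.679 * 1.4422 = 97.579%
Step 2: C_now = 79.15 * 97.579/100 = 77.234 Ah
Step 3: E_pack = V * C_now = 402.5 * 77.234 = 31087 Wh
Step 4: range = E_pack / consumption = 31087 / 191.8 = 162.1 km

162.1 km


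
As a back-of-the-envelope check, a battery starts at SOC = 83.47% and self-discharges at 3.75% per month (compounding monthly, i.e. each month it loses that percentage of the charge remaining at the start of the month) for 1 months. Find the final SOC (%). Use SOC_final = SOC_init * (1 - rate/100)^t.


Monthly retention factor = 1 - 3.75/100 = 0.9625
Over 1 months: factor^1 = 0.9625
SOC_final = 83.47 * 0.9625 = 80.34%

80.34%


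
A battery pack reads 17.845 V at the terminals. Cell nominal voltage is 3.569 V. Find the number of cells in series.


Rearranging: n = V_pack / V_cell = 17.845 / 3.569 = 5 cells

5


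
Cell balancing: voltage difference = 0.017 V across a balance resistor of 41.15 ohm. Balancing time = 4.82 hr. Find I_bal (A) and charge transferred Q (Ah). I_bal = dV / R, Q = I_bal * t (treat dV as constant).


First, Ohm's law: I_bal = 0.017 V / 41.15 ohm = 4.1312e-04 A
Then Q = I * t = 4.1312e-04 A * 4.82 hr = 0.001991 Ah

I=4.1312e-04 A, Q=0.001991 Ah


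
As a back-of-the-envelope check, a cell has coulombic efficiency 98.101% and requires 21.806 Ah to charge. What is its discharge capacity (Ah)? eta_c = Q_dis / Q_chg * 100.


Q_dis = eta/100 * Q_chg = 98.101/100 * 21.806 = 21.39 Ah

21.39 Ah


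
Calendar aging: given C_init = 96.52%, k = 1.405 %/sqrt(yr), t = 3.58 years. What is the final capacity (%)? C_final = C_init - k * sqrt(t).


sqrt(t) = sqrt(3.58) = 1.8921
C_final = 96.52 - 1.405 * 1.8921 = 93.86%

93.86%


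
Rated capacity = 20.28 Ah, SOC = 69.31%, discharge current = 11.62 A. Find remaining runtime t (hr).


Step 1: remaining = SOC/100 * C_total = 69.31/100 * 20.28 = 14.056 Ah
Step 2: t = remaining / I = 14.056 / 11.62 = 1.210 hr

1.210 hr


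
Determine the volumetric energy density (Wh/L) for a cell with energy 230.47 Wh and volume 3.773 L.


ED = E / V = 230.47 / 3.773 = 61.08 Wh/L

61.08 Wh/L


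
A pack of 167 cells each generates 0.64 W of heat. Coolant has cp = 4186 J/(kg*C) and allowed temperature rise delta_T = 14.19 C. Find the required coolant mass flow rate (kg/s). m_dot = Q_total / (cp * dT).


Q_total = 167 * 0.64 = 106.88 W
m_dot = Q_total / (cp * dT) = 106.88 / (4186 * 14.19) = 0.001799 kg/s

0.001799 kg/s


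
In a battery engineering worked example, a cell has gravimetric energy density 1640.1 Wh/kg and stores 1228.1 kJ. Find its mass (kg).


Convert: E = 1228.1 kJ = 341.14 Wh
m = E / ED = 341.14 / 1640.1 = 0.2080 kg

0.2080 kg


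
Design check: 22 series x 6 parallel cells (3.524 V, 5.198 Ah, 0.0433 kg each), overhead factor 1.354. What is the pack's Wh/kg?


Step 1: V_pack = 22 * 3.524 = 77.528 V
Step 2: C_pack = 6 * 5.198 = 31.188 Ah
Step 3: E_pack = V_pack * C_pack = 77.528 * 31.188 = 2417.9 Wh
Step 4: m_pack = 22 * 6 * 0.0433 * 1.354 = 7.7389 kg
Step 5: ED = E_pack / m_pack = 2417.9 / 7.7389 = 312.4 Wh/kg

312.4 Wh/kg


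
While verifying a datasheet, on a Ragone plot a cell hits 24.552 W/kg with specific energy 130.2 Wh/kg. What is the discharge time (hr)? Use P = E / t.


t = E / P = 130.2 / 24.552 = 5.303 hr

5.303 hr


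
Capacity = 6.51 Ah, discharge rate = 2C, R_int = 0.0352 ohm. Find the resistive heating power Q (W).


Step 1: I = C_rate * capacity = 2 * 6.51 = 13.02 A
Step 2: Q = I^2 * R = 13.02^2 * 0.0352 = 169.52 * 0.0352 = 5.967 W

5.967 W


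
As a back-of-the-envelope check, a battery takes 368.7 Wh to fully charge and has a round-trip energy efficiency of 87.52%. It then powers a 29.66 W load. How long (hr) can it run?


Step 1: E_discharge = eta/100 * E_charge = 87.52/100 * 368.7 = 322.69 Wh
Step 2: t = E_discharge / P = 322.69 / 29.66 = 10.88 hr

10.88 hr


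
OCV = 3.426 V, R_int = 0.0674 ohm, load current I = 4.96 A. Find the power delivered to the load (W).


Step 1: V_terminal = OCV - I*R = 3.426 - 4.96 * 0.0674 = 3.0917 V
Step 2: P_out = V_terminal * I = 3.0917 * 4.96 = 15.33 W

15.33 W


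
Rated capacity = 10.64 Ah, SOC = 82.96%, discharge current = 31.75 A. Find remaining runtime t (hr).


Step 1: remaining = SOC/100 * C_total = 82.96/100 * 10.64 = 8.8269 Ah
Step 2: t = remaining / I = 8.8269 / 31.75 = 0.2780 hr

0.2780 hr


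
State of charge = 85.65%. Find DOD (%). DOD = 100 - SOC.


Complement of SOC: DOD = 100% - 85.65% = 14.35%

14.35%


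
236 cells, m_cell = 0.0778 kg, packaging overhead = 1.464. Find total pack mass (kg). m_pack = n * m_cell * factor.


Cell mass sum = 236 * 0.0778 = 18.361 kg
With overhead 1.464: m_pack = 18.361 * 1.464 = 26.88 kg

26.88 kg


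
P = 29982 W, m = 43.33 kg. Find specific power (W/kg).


Specific power = 29982 W / 43.33 kg = 691.9 W/kg

691.9 W/kg


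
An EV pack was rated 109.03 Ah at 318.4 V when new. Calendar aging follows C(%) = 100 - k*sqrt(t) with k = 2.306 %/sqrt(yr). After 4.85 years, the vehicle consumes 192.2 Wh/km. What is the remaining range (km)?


Step 1: capacity retention = 100 - 2.306 * sqrt(4.85) = 100 - 2.306 * 2.2023 = 94.921%
Step 2: C_now = 109.03 * 94.921/100 = 103.49 Ah
Step 3: E_pack = V * C_now = 318.4 * 103.49 = 32951 Wh
Step 4: range = E_pack / consumption = 32951 / 192.2 = 171.4 km

171.4 km


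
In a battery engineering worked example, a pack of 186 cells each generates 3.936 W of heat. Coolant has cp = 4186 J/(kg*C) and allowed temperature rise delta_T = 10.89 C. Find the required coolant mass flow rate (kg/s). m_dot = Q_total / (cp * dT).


Step 1: Total heat Q = 186 * 3.936 W = 732.1 W
Step 2: denom = cp * dT = 4186 * 10.89 = 45586
Step 3: m_dot = 732.1 / 45586 = 0.01606 kg/s

0.01606 kg/s


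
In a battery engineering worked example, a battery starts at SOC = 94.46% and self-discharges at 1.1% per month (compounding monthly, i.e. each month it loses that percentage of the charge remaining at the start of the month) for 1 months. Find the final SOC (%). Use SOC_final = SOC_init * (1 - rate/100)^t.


Monthly retention factor = 1 - 1.1/100 = 0.989
Over 1 months: factor^1 = 0.989
SOC_final = 94.46 * 0.989 = 93.42%

93.42%


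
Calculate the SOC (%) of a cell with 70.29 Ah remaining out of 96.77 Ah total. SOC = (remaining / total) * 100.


SOC% = 70.29 / 96.77 * 100 = 72.64%

72.64%


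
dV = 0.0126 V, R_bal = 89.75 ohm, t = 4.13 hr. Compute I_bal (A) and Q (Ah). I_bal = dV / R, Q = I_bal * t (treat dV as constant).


First, Ohm's law: I_bal = 0.0126 V / 89.75 ohm = 1.4039e-04 A
Then Q = I * t = 1.4039e-04 A * 4.13 hr = 5.798e-04 Ah

I=1.4039e-04 A, Q=5.798e-04 Ah


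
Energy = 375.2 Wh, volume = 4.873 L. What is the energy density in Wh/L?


ED = E / V = 375.2 / 4.873 = 77.00 Wh/L

77.00 Wh/L


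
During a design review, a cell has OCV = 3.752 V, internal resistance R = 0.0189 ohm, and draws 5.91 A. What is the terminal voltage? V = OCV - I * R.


IR drop = 5.91 * 0.0189 = 0.1117 V
V = 3.752 - 0.1117 = 3.640 V

3.640 V


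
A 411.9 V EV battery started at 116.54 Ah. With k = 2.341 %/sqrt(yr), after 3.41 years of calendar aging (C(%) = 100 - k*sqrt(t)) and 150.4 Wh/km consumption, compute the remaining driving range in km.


Step 1: capacity retention = 100 - 2.341 * sqrt(3.41) = 100 - 2.341 * 1.8466 = 95.677%
Step 2: C_now = 116.54 * 95.677/100 = 111.5 Ah
Step 3: E_pack = V * C_now = 411.9 * 111.5 = 45927 Wh
Step 4: range = E_pack / consumption = 45927 / 150.4 = 305.4 km

305.4 km


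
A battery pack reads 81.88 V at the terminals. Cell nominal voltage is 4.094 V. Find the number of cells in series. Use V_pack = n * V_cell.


n = V_pack / V_cell = 81.88 / 4.094 = 20

20


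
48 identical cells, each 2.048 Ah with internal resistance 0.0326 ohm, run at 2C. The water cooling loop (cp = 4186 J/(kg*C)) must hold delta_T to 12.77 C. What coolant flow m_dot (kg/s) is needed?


Step 1: I = 2 * 2.048 = 4.096 A
Step 2: Q_cell = I^2 * R = 4.096^2 * 0.0326 = 0.54694 W
Step 3: Q_total = 48 * 0.54694 = 26.253 W
Step 4: m_dot = Q_total / (cp * dT) = 26.253 / (4186 * 12.77) = 4.911e-04 kg/s

4.911e-04 kg/s


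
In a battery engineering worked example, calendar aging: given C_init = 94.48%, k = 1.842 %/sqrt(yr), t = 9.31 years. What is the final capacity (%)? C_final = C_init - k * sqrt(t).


sqrt(t) = sqrt(9.31) = 3.0512
C_final = 94.48 - 1.842 * 3.0512 = 88.86%

88.86%


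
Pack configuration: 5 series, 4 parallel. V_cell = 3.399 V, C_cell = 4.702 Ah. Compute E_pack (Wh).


V_pack = 5 * 3.399 = 16.995 V
C_pack = 4 * 4.702 = 18.808 Ah
E = V_pack * C_pack = 16.995 * 18.808 = 319.6 Wh

319.6 Wh


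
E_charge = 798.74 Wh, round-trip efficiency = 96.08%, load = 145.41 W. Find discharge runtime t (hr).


Step 1: E_discharge = eta/100 * E_charge = 96.08/100 * 798.74 = 767.43 Wh
Step 2: t = E_discharge / P = 767.43 / 145.41 = 5.278 hr

5.278 hr


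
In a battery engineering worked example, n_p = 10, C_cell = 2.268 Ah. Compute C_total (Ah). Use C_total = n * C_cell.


Parallel capacities add: 10 * 2.268 Ah = 22.68 Ah

22.68 Ah


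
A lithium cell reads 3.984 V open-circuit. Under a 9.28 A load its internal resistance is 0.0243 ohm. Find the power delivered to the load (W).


Step 1: V_terminal = OCV - I*R = 3.984 - 9.28 * 0.0243 = 3.7585 V
Step 2: P_out = V_terminal * I = 3.7585 * 9.28 = 34.88 W

34.88 W


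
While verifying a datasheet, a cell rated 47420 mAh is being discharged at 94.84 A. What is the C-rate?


Convert: capacity = 47420 mAh = 47.42 Ah
Rearranging: C_rate = 94.84 / 47.42 = 2C

2C


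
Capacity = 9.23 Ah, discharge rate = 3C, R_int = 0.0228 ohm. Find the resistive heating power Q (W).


Step 1: I = C_rate * capacity = 3 * 9.23 = 27.69 A
Step 2: Q = I^2 * R = 27.69^2 * 0.0228 = 766.74 * 0.0228 = 17.48 W

17.48 W


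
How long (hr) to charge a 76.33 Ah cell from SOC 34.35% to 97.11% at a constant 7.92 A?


delta_Ah = 76.33 * (97.11 - 34.35) / 100 = 47.905 Ah
t = delta_Ah / I = 47.905 / 7.92 = 6.049 hr

6.049 hr


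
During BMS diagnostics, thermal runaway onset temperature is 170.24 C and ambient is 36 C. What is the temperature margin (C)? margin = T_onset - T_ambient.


margin = T_onset - T_ambient = 170.24 - 36 = 134.24 C

134.24 C


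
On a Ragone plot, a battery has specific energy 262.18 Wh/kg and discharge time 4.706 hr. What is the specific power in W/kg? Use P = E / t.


Specific power = 262.18 Wh/kg / 4.706 hr = 55.71 W/kg

55.71 W/kg


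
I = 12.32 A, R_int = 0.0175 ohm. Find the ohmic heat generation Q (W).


I^2 = 151.78
Q = 151.78 * 0.0175 = 2.656 W

2.656 W


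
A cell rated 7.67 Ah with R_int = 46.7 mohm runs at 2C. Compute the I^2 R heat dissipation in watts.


Convert: R = 46.7 mohm = 0.0467 ohm
Step 1: I = C_rate * capacity = 2 * 7.67 = 15.34 A
Step 2: Q = I^2 * R = 15.34^2 * 0.0467 = 235.32 * 0.0467 = 10.99 W

10.99 W


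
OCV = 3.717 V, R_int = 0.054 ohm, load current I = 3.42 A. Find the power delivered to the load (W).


Step 1: V_terminal = OCV - I*R = 3.717 - 3.42 * 0.054 = 3.5323 V
Step 2: P_out = V_terminal * I = 3.5323 * 3.42 = 12.08 W

12.08 W


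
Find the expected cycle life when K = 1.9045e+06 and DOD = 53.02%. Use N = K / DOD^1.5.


Step 1: DOD^1.5 = 53.02^1.5 = 386.06
Step 2: N = 1.9045e+06 / 386.06 = 4933 cycles

4933 cycles


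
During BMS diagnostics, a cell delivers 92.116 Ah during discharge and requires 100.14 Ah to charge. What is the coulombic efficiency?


eta_c = Q_dis / Q_chg * 100 = 92.116 / 100.14 * 100 = 91.99%

91.99%


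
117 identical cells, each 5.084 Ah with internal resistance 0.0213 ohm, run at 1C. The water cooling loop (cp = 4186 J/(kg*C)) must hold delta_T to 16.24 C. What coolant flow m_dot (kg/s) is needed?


Step 1: I = 1 * 5.084 = 5.084 A
Step 2: Q_cell = I^2 * R = 5.084^2 * 0.0213 = 0.55054 W
Step 3: Q_total = 117 * 0.55054 = 64.413 W
Step 4: m_dot = Q_total / (cp * dT) = 64.413 / (4186 * 16.24) = 9.475e-04 kg/s

9.475e-04 kg/s


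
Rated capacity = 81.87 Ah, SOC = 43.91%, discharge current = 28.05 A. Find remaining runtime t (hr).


Step 1: remaining = SOC/100 * C_total = 43.91/100 * 81.87 = 35.949 Ah
Step 2: t = remaining / I = 35.949 / 28.05 = 1.282 hr

1.282 hr


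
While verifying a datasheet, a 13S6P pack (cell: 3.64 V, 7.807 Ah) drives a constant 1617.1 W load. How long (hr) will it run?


Step 1: E_pack = Ns * V_cell * Np * C_cell = 13 * 3.64 * 6 * 7.807 = 2216.6 Wh
Step 2: t = E_pack / P = 2216.6 / 1617.1 = 1.371 hr

1.371 hr


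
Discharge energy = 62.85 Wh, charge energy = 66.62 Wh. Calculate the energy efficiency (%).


eta_e = E_dis / E_chg * 100 = 62.85 / 66.62 * 100 = 94.34%

94.34%


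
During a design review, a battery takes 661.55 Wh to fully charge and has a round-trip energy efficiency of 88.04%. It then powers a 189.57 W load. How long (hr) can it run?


Step 1: E_discharge = eta/100 * E_charge = 88.04/100 * 661.55 = 582.43 Wh
Step 2: t = E_discharge / P = 582.43 / 189.57 = 3.072 hr

3.072 hr


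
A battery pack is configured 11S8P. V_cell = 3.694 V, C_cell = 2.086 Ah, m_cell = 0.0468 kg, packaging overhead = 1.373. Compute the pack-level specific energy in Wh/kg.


Step 1: V_pack = 11 * 3.694 = 40.634 V
Step 2: C_pack = 8 * 2.086 = 16.688 Ah
Step 3: E_pack = V_pack * C_pack = 40.634 * 16.688 = 678.1 Wh
Step 4: m_pack = 11 * 8 * 0.0468 * 1.373 = 5.6546 kg
Step 5: ED = E_pack / m_pack = 678.1 / 5.6546 = 119.9 Wh/kg

119.9 Wh/kg


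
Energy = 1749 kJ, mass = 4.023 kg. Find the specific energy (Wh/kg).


Convert: E = 1749 kJ = 485.83 Wh
ED = E / m = 485.83 / 4.023 = 120.8 Wh/kg

120.8 Wh/kg


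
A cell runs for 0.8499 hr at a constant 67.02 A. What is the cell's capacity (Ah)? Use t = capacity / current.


C = I * t = 67.02 * 0.8499 = 56.96 Ah

56.96 Ah


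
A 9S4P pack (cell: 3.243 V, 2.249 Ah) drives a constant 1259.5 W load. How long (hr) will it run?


Step 1: E_pack = Ns * V_cell * Np * C_cell = 9 * 3.243 * 4 * 2.249 = 262.57 Wh
Step 2: t = E_pack / P = 262.57 / 1259.5 = 0.2085 hr

0.2085 hr


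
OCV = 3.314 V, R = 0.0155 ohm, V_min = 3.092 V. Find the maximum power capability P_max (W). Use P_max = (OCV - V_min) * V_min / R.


P_max = (OCV - V_min) * V_min / R = (3.314 - 3.092) * 3.092 / 0.0155 = 0.222 * 3.092 / 0.0155 = 44.29 W

44.29 W


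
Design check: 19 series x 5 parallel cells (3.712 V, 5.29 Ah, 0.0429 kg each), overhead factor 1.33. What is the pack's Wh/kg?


Step 1: V_pack = 19 * 3.712 = 70.528 V
Step 2: C_pack = 5 * 5.29 = 26.45 Ah
Step 3: E_pack = V_pack * C_pack = 70.528 * 26.45 = 1865.5 Wh
Step 4: m_pack = 19 * 5 * 0.0429 * 1.33 = 5.4204 kg
Step 5: ED = E_pack / m_pack = 1865.5 / 5.4204 = 344.2 Wh/kg

344.2 Wh/kg


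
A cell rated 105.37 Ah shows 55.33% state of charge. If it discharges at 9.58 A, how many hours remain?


Step 1: remaining = SOC/100 * C_total = 55.33/100 * 105.37 = 58.301 Ah
Step 2: t = remaining / I = 58.301 / 9.58 = 6.086 hr

6.086 hr


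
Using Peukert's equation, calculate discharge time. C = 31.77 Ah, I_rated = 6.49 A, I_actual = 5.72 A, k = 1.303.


t_rated = C / I_rated = 31.77 / 6.49 = 4.8952 hr
(I_rated/I)^k = (1.1346)^1.303 = 1.1789
t = t_rated * (I_rated/I)^k = 4.8952 * 1.1789 = 5.771 hr

5.771 hr


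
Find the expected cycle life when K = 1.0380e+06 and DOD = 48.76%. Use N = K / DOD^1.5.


Step 1: DOD^1.5 = 48.76^1.5 = 340.48
Step 2: N = 1.0380e+06 / 340.48 = 3049 cycles

3049 cycles


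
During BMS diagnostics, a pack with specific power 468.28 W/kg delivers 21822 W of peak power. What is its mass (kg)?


m = P / SP = 21822 / 468.28 = 46.60 kg

46.60 kg


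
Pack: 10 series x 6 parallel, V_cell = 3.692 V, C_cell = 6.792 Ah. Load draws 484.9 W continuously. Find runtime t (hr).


Step 1: E_pack = Ns * V_cell * Np * C_cell = 10 * 3.692 * 6 * 6.792 = 1504.6 Wh
Step 2: t = E_pack / P = 1504.6 / 484.9 = 3.103 hr

3.103 hr


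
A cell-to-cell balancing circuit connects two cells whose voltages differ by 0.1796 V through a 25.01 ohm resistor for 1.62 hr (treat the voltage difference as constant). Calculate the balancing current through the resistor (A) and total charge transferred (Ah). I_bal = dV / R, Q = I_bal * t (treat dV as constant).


First, Ohm's law: I_bal = 0.1796 V / 25.01 ohm = 0.0071811 A
Then Q = I * t = 0.0071811 A * 1.62 hr = 0.01163 Ah

I=0.0071811 A, Q=0.01163 Ah


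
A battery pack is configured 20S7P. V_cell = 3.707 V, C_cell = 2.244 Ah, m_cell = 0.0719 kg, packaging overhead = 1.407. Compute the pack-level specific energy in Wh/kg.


Step 1: V_pack = 20 * 3.707 = 74.14 V
Step 2: C_pack = 7 * 2.244 = 15.708 Ah
Step 3: E_pack = V_pack * C_pack = 74.14 * 15.708 = 1164.6 Wh
Step 4: m_pack = 20 * 7 * 0.0719 * 1.407 = 14.163 kg
Step 5: ED = E_pack / m_pack = 1164.6 / 14.163 = 82.23 Wh/kg

82.23 Wh/kg


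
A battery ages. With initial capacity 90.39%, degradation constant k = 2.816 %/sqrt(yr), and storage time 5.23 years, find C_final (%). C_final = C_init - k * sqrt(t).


Step 1: sqrt(5.23 yr) = 2.2869
Step 2: drop = 2.816 * 2.2869 = 6.4399
Step 3: C_final = 90.39 - 6.4399 = 83.95%

83.95%


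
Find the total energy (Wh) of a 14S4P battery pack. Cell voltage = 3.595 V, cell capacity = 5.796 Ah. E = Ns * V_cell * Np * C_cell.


V_pack = 14 * 3.595 = 50.33 V
C_pack = 4 * 5.796 = 23.184 Ah
E = V_pack * C_pack = 50.33 * 23.184 = 1167 Wh

1167 Wh


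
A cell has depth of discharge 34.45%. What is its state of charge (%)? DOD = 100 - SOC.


SOC = 100 - DOD = 100 - 34.45 = 65.55%

65.55%


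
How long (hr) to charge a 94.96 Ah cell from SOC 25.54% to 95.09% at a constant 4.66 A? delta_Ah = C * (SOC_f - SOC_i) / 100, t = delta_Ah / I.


delta_Ah = 94.96 * (95.09 - 25.54) / 100 = 66.045 Ah
t = delta_Ah / I = 66.045 / 4.66 = 14.17 hr

14.17 hr


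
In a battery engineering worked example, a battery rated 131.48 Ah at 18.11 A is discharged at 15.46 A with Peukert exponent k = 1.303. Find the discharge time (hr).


Step 1: t_rated = C / I_rated = 131.48 / 18.11 = 7.2601 hr
Step 2: ratio = 18.11 / 15.46 = 1.1714
Step 3: ratio^k = 1.1714^1.303 = 1.2289
Step 4: t = t_rated * ratio^k = 7.2601 * 1.2289 = 8.922 hr

8.922 hr


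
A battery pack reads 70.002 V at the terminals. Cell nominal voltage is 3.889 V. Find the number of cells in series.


Rearranging: n = V_pack / V_cell = 70.002 / 3.889 = 18 cells

18


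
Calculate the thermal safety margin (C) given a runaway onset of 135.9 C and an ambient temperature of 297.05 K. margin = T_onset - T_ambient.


Convert: T_ambient = 297.05 K = 23.9 C
margin = 135.9 - 23.9 = 112 C

112 C


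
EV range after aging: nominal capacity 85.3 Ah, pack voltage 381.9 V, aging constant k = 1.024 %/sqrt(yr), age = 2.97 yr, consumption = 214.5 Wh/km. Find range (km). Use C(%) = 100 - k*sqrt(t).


Step 1: capacity retention = 100 - 1.024 * sqrt(2.97) = 100 - 1.024 * 1.7234 = 98.235%
Step 2: C_now = 85.3 * 98.235/100 = 83.794 Ah
Step 3: E_pack = V * C_now = 381.9 * 83.794 = 32001 Wh
Step 4: range = E_pack / consumption = 32001 / 214.5 = 149.2 km

149.2 km


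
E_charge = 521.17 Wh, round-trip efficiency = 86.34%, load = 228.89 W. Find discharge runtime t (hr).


Step 1: E_discharge = eta/100 * E_charge = 86.34/100 * 521.17 = 449.98 Wh
Step 2: t = E_discharge / P = 449.98 / 228.89 = 1.966 hr

1.966 hr


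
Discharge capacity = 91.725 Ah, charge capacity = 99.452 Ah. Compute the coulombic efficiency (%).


eta_c = Q_dis / Q_chg * 100 = 91.725 / 99.452 * 100 = 92.23%

92.23%


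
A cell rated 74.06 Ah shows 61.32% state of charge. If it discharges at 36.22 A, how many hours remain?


Step 1: remaining = SOC/100 * C_total = 61.32/100 * 74.06 = 45.414 Ah
Step 2: t = remaining / I = 45.414 / 36.22 = 1.254 hr

1.254 hr


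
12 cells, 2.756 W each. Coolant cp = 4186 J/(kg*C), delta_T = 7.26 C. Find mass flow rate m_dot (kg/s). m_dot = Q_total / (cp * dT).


Step 1: Total heat Q = 12 * 2.756 W = 33.072 W
Step 2: denom = cp * dT = 4186 * 7.26 = 30390
Step 3: m_dot = 33.072 / 30390 = 0.001088 kg/s

0.001088 kg/s


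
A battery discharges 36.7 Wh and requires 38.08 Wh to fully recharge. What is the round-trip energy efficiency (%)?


eta_e = E_dis / E_chg * 100 = 36.7 / 38.08 * 100 = 96.38%

96.38%


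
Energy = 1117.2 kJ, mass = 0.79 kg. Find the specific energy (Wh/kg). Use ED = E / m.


Convert: E = 1117.2 kJ = 310.33 Wh
ED = E / m = 310.33 / 0.79 = 392.8 Wh/kg

392.8 Wh/kg


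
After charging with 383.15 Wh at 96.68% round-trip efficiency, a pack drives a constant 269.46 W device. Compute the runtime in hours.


Step 1: E_discharge = eta/100 * E_charge = 96.68/100 * 383.15 = 370.43 Wh
Step 2: t = E_discharge / P = 370.43 / 269.46 = 1.375 hr

1.375 hr


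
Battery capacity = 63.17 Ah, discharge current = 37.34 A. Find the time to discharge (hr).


t = capacity / current = 63.17 / 37.34 = 1.692 hr

1.692 hr


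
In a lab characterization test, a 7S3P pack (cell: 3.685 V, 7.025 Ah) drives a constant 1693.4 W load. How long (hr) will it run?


Step 1: E_pack = Ns * V_cell * Np * C_cell = 7 * 3.685 * 3 * 7.025 = 543.63 Wh
Step 2: t = E_pack / P = 543.63 / 1693.4 = 0.3210 hr

0.3210 hr


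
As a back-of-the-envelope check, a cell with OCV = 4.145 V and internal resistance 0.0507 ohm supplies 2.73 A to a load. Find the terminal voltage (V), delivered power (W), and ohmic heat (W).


Step 1: V_terminal = OCV - I*R = 4.145 - 2.73 * 0.0507 = 4.0066 V
Step 2: P_out = V_terminal * I = 4.0066 * 2.73 = 10.94 W
Step 3: Q = I^2 * R = 2.73^2 * 0.0507 = 0.3779 W

V=4.0066 V, P=10.94 W, Q=0.3779 W


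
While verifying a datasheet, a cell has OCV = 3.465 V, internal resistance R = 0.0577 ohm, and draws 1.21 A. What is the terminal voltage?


IR drop = 1.21 * 0.0577 = 0.069817 V
V = 3.465 - 0.069817 = 3.395 V

3.395 V


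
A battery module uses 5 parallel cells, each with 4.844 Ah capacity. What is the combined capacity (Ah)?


C_total = 5 * 4.844 = 24.22 Ah

24.22 Ah


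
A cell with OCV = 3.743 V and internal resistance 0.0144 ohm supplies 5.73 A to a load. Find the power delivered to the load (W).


Step 1: V_terminal = OCV - I*R = 3.743 - 5.73 * 0.0144 = 3.6605 V
Step 2: P_out = V_terminal * I = 3.6605 * 5.73 = 20.97 W

20.97 W


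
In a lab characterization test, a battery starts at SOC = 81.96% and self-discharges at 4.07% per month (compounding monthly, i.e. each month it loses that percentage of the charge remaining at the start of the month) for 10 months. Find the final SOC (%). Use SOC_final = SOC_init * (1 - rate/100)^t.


Monthly retention factor = 1 - 4.07/100 = 0.9593
Over 10 months: factor^10 = 0.66
SOC_final = 81.96 * 0.66 = 54.09%

54.09%


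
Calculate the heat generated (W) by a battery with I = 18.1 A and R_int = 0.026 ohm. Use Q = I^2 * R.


I^2 = 327.61
Q = 327.61 * 0.026 = 8.518 W

8.518 W


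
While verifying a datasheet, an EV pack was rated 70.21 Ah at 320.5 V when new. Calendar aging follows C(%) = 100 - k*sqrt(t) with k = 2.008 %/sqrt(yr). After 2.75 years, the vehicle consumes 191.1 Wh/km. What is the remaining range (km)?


Step 1: capacity retention = 100 - 2.008 * sqrt(2.75) = 100 - 2.008 * 1.6583 = 96.67%
Step 2: C_now = 70.21 * 96.67/100 = 67.872 Ah
Step 3: E_pack = V * C_now = 320.5 * 67.872 = 21753 Wh
Step 4: range = E_pack / consumption = 21753 / 191.1 = 113.8 km

113.8 km


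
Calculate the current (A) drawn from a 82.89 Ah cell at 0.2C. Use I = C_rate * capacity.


I = C_rate * capacity = 0.2 * 82.89 = 16.578 A

16.578 A


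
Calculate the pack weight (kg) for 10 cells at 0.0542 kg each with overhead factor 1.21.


Cell mass sum = 10 * 0.0542 = 0.542 kg
With overhead 1.21: m_pack = 0.542 * 1.21 = 0.6558 kg

0.6558 kg


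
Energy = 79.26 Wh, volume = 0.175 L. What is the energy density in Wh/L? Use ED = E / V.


Volumetric ED = 79.26 Wh / 0.175 L = 452.9 Wh/L

452.9 Wh/L


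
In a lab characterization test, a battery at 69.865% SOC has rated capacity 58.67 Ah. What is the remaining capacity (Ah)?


remaining = SOC / 100 * total = 69.865 / 100 * 58.67 = 40.99 Ah

40.99 Ah


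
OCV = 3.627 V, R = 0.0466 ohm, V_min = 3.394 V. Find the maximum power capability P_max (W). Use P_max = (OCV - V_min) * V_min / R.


dV = OCV - V_min = 0.233 V (so I_max = dV / R)
P_max = dV * V_min / R = 0.233 * 3.394 / 0.0466 = 16.97 W

16.97 W


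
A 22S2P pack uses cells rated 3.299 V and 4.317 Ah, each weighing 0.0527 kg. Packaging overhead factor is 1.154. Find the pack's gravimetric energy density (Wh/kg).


Step 1: V_pack = 22 * 3.299 = 72.578 V
Step 2: C_pack = 2 * 4.317 = 8.634 Ah
Step 3: E_pack = V_pack * C_pack = 72.578 * 8.634 = 626.64 Wh
Step 4: m_pack = 22 * 2 * 0.0527 * 1.154 = 2.6759 kg
Step 5: ED = E_pack / m_pack = 626.64 / 2.6759 = 234.2 Wh/kg

234.2 Wh/kg


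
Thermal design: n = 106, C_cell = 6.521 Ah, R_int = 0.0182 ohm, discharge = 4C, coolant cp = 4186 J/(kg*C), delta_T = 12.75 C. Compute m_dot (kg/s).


Step 1: I = 4 * 6.521 = 26.084 A
Step 2: Q_cell = I^2 * R = 26.084^2 * 0.0182 = 12.383 W
Step 3: Q_total = 106 * 12.383 = 1312.6 W
Step 4: m_dot = Q_total / (cp * dT) = 1312.6 / (4186 * 12.75) = 0.02459 kg/s

0.02459 kg/s


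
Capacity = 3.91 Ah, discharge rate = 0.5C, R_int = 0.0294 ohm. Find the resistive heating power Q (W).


Step 1: I = C_rate * capacity = 0.5 * 3.91 = 1.955 A
Step 2: Q = I^2 * R = 1.955^2 * 0.0294 = 3.822 * 0.0294 = 0.1124 W

0.1124 W


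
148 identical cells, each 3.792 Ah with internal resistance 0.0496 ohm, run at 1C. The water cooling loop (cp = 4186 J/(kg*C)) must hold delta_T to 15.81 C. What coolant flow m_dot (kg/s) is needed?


Step 1: I = 1 * 3.792 = 3.792 A
Step 2: Q_cell = I^2 * R = 3.792^2 * 0.0496 = 0.71321 W
Step 3: Q_total = 148 * 0.71321 = 105.56 W
Step 4: m_dot = Q_total / (cp * dT) = 105.56 / (4186 * 15.81) = 0.001595 kg/s

0.001595 kg/s


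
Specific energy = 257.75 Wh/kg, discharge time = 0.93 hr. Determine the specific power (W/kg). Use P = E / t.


Specific power = 257.75 Wh/kg / 0.93 hr = 277.2 W/kg

277.2 W/kg


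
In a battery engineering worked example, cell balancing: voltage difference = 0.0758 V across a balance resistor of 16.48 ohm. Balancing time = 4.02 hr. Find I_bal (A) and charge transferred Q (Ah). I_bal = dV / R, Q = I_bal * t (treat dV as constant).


I_bal = dV / R = 0.0758 / 16.48 = 0.0045995 A
Q = I_bal * t = 0.0045995 * 4.02 = 0.01849 Ah

I=0.0045995 A, Q=0.01849 Ah


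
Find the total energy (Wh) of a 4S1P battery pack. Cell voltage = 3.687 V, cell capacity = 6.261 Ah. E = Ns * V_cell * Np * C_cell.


V_pack = 4 * 3.687 = 14.748 V
C_pack = 1 * 6.261 = 6.261 Ah
E = V_pack * C_pack = 14.748 * 6.261 = 92.34 Wh

92.34 Wh


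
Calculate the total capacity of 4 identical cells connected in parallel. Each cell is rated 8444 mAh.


Convert: C_cell = 8444 mAh = 8.444 Ah
C_total = 4 * 8.444 = 33.776 Ah

33.776 Ah


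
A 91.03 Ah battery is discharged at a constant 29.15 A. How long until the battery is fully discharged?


t = capacity / current = 91.03 / 29.15 = 3.123 hr

3.123 hr


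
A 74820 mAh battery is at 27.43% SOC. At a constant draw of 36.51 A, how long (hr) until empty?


Convert: C_total = 74820 mAh = 74.82 Ah
Step 1: remaining = SOC/100 * C_total = 27.43/100 * 74.82 = 20.523 Ah
Step 2: t = remaining / I = 20.523 / 36.51 = 0.5621 hr

0.5621 hr


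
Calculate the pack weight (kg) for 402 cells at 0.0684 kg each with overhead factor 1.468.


m_pack = n * m_cell * overhead = 402 * 0.0684 * 1.468 = 40.37 kg

40.37 kg


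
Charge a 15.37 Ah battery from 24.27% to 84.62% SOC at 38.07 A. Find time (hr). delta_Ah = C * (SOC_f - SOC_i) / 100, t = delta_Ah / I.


Step 1: dSOC = 84.62% - 24.27% = 60.35%
Step 2: delta_Ah = 15.37 * 60.35 / 100 = 9.2758 Ah
Step 3: t = 9.2758 / 38.07 = 0.2437 hr

0.2437 hr


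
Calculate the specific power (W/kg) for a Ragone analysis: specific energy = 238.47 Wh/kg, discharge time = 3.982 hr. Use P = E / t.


Specific power = 238.47 Wh/kg / 3.982 hr = 59.89 W/kg

59.89 W/kg


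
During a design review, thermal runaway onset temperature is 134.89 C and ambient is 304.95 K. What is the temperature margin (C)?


Convert: T_ambient = 304.95 K = 31.8 C
margin = 134.89 - 31.8 = 103.09 C

103.09 C


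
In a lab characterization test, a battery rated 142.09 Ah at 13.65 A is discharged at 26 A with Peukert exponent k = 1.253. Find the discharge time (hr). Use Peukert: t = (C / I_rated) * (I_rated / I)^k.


Step 1: t_rated = C / I_rated = 142.09 / 13.65 = 10.41 hr
Step 2: ratio = 13.65 / 26 = 0.525
Step 3: ratio^k = 0.525^1.253 = 0.44603
Step 4: t = t_rated * ratio^k = 10.41 * 0.44603 = 4.643 hr

4.643 hr


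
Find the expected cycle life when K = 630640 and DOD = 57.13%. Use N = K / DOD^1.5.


DOD^1.5 = 431.81
N = K / DOD^1.5 = 630640 / 431.81 = 1460

1460 cycles


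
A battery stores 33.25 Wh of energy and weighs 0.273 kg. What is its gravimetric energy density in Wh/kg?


Specific energy = 33.25 Wh / 0.273 kg = 121.8 Wh/kg

121.8 Wh/kg


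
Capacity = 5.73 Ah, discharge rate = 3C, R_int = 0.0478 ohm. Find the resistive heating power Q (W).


Step 1: I = C_rate * capacity = 3 * 5.73 = 17.19 A
Step 2: Q = I^2 * R = 17.19^2 * 0.0478 = 295.5 * 0.0478 = 14.12 W

14.12 W


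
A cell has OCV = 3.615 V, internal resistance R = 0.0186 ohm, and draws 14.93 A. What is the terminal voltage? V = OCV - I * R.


V = OCV - I*R = 3.615 - 14.93 * 0.0186 = 3.337 V

3.337 V


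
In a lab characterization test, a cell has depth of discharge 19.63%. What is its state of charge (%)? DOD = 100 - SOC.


SOC = 100 - DOD = 100 - 19.63 = 80.37%

80.37%


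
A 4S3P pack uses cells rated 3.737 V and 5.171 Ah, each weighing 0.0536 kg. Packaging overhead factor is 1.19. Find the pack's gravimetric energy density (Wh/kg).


Step 1: V_pack = 4 * 3.737 = 14.948 V
Step 2: C_pack = 3 * 5.171 = 15.513 Ah
Step 3: E_pack = V_pack * C_pack = 14.948 * 15.513 = 231.89 Wh
Step 4: m_pack = 4 * 3 * 0.0536 * 1.19 = 0.76541 kg
Step 5: ED = E_pack / m_pack = 231.89 / 0.76541 = 303.0 Wh/kg

303.0 Wh/kg
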